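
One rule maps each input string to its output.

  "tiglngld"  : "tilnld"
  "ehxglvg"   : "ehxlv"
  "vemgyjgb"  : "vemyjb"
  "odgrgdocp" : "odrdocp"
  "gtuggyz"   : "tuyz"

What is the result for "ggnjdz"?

njdz

Each output is the input with this applied: remove every "g".
Doing the same to "ggnjdz": "njdz".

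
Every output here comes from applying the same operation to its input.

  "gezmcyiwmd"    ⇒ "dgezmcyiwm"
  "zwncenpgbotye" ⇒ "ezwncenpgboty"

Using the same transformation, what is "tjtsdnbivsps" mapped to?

The rule is to move the last character to the front.
On "tjtsdnbivsps" that produces "stjtsdnbivsp".

stjtsdnbivsp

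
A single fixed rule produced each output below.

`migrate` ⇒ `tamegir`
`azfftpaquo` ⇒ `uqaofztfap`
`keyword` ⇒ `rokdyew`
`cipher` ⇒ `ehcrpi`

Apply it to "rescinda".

Looking at the pairs, the operation is to move the last 3 characters to the front (rotate right by 3), then swap each adjacent pair of characters (1↔2, 3↔4, ...).
Starting from "rescinda": after the first operation, "ndaresci"; after the second, "dnraseic".

dnraseic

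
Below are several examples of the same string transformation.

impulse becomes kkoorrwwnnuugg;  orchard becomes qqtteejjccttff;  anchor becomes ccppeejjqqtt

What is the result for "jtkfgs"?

llvvmmhhiiuu

Looking at the pairs, the operation is to double every character, then shift every letter 2 places forward in the alphabet (wrapping around).
For "jtkfgs" the result is "llvvmmhhiiuu".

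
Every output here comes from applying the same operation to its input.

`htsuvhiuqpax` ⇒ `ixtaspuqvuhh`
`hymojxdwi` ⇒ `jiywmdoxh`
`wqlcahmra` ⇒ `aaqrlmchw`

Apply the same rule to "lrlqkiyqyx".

The pattern: take characters alternately from the front and the back (1st, last, 2nd, 2nd-last, ...), then swap the first and last characters.
So "lrlqkiyqyx" becomes "ixrylqqykl".

ixrylqqykl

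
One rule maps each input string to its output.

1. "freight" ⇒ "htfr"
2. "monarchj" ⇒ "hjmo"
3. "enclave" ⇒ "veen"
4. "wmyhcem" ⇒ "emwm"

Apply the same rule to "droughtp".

tpdr

The rule is to move the first 2 characters to the end (rotate left by 2), then keep only the last 4 characters.
Applying both steps to "droughtp": "oughtpdr", then "tpdr".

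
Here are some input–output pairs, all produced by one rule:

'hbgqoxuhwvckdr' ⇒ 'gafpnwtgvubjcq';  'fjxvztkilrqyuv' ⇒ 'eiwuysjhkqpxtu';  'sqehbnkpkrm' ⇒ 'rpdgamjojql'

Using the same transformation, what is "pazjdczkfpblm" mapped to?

Each output is the input with this applied: shift every letter 1 place backward in the alphabet (wrapping around).
On "pazjdczkfpblm" that produces "ozyicbyjeoakl".

ozyicbyjeoakl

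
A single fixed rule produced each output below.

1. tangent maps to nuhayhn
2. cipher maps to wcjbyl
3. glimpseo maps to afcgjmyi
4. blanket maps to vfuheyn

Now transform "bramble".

vlugvfy

Looking at the pairs, the operation is to shift every letter 6 places backward in the alphabet (wrapping around).
So "bramble" becomes "vlugvfy".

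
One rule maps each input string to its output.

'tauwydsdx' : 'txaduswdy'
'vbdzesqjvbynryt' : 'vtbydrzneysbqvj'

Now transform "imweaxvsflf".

Rule — take characters alternately from the front and the back (1st, last, 2nd, 2nd-last, ...).
So "imweaxvsflf" becomes "ifmlwfesavx".

ifmlwfesavx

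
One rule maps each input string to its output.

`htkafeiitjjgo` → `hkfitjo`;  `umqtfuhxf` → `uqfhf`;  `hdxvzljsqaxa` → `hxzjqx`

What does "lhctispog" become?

What's happening: keep every other character starting from the first (positions 1st, 3rd, 5th, ...).
"lhctispog" → "lcipg".

lcipg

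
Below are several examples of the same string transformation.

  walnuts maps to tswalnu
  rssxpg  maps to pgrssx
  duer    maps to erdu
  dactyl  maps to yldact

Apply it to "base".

seba

Rule — move the last 2 characters to the front (rotate right by 2).
On "base" that produces "seba".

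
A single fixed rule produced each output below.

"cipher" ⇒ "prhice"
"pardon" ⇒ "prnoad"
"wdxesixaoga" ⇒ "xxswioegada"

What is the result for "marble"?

Rule — sort the characters into reverse alphabetical order, then swap each adjacent pair of characters (1↔2, 3↔4, ...).
On "marble": the first step gives "rmleba", and the second then gives "mrelab".

mrelab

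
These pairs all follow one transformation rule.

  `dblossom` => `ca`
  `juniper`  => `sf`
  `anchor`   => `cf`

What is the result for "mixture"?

Rule — shift every letter 12 places backward in the alphabet (wrapping around), then keep only the last 2 characters.
On "mixture": the first step gives "awlhifs", and the second then gives "fs".

fs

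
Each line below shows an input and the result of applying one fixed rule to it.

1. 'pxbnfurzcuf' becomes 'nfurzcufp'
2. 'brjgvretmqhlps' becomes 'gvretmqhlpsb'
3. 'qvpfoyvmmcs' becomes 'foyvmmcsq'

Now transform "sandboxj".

dboxjs

The transformation: move the first 3 characters to the end (rotate left by 3), then delete the last 2 characters.
On "sandboxj": the first step gives "dboxjsan", and the second then gives "dboxjs".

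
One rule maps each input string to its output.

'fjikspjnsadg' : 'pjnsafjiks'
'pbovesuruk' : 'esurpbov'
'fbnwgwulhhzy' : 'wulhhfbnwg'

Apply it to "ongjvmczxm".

vmczongj

Rule — delete the last 2 characters, then swap the front and back halves of the string.
For "ongjvmczxm" the result is "vmczongj".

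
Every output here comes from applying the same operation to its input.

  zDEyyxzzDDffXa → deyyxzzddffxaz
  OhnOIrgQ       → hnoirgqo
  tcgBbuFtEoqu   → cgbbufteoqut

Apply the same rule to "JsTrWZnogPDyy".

Looking at the pairs, the operation is to move the first character to the end, then convert every letter to lowercase.
On "JsTrWZnogPDyy": the first step gives "sTrWZnogPDyyJ", and the second then gives "strwznogpdyyj".

strwznogpdyyj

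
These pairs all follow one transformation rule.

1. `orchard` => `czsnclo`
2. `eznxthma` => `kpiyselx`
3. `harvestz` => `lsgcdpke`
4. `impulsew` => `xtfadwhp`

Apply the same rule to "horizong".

zstczkry

Each output is the input with this applied: swap each adjacent pair of characters (1↔2, 3↔4, ...), then shift every letter 11 places forward in the alphabet (wrapping around).
Starting from "horizong": after the first operation, "ohirozgn"; after the second, "zstczkry".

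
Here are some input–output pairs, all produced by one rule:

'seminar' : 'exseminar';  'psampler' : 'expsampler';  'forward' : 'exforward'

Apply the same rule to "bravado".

In each case the input is transformed by: prepend "ex".
"bravado" → "exbravado".

exbravado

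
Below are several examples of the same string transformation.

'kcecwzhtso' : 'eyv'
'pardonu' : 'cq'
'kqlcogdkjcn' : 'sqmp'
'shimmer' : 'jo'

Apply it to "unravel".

px

The rule is to keep one character in every 3, starting at position 2 (positions 2nd, 5th, 8th, ...), then shift every letter 2 places forward in the alphabet (wrapping around).
"unravel" → "nv" → "px".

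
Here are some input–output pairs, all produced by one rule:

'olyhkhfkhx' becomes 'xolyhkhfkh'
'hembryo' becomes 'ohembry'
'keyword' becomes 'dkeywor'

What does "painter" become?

Rule — move the last character to the front.
Applying that to "painter" gives "rpainte".

rpainte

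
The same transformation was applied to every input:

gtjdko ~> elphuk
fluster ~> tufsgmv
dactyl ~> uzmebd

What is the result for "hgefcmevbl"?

gdnfwcmihf

The pattern: shift every letter 1 place forward in the alphabet (wrapping around), then move the first 3 characters to the end (rotate left by 3).
Working it through for "hgefcmevbl": intermediate "ihfgdnfwcm", final "gdnfwcmihf".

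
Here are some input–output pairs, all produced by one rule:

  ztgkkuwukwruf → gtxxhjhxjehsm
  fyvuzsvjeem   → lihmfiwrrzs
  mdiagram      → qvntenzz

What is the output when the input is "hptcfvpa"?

cgpsicnu

In each case the input is transformed by: move the first character to the end, then shift every letter 13 places forward in the alphabet (wrapping around) — i.e. ROT13.
For "hptcfvpa", step one produces "ptcfvpah"; step two turns that into "cgpsicnu".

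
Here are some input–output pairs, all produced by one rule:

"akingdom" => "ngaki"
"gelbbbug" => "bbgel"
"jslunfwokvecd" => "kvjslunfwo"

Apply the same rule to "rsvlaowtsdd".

wtrsvlao

Looking at the pairs, the operation is to delete the last 3 characters, then move the last 2 characters to the front (rotate right by 2).
For "rsvlaowtsdd" the result is "wtrsvlao".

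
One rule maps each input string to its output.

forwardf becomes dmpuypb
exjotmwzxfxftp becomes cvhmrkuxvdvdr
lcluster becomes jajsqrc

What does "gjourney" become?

ehmsplc

Looking at the pairs, the operation is to delete the last character, then shift every letter 2 places backward in the alphabet (wrapping around).
"gjourney" → "ehmsplc".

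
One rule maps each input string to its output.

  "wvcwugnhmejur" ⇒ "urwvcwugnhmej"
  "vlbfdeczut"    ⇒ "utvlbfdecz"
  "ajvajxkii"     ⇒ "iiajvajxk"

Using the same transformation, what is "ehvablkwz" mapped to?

wzehvablk

What's happening: move the last 2 characters to the front (rotate right by 2).
Doing the same to "ehvablkwz": "wzehvablk".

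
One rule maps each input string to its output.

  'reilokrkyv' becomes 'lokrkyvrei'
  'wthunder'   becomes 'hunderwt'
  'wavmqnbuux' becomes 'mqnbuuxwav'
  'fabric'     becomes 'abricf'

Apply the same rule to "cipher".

ipherc

In each case the input is transformed by: move the last 2 characters to the front (rotate right by 2), then swap the front and back halves of the string.
"cipher" → "erciph" → "ipherc".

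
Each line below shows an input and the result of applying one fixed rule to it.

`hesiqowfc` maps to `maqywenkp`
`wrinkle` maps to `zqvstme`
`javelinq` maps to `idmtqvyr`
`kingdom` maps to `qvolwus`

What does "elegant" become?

Rule — move the first character to the end, then shift every letter 8 places forward in the alphabet (wrapping around).
Starting from "elegant": after the first operation, "legante"; after the second, "tmoivbm".

tmoivbm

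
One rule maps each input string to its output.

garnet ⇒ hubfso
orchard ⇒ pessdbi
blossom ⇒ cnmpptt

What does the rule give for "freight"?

The pattern: shift every letter 1 place forward in the alphabet (wrapping around), then take characters alternately from the front and the back (1st, last, 2nd, 2nd-last, ...).
Applying that to "freight" gives "gusifhj".

gusifhj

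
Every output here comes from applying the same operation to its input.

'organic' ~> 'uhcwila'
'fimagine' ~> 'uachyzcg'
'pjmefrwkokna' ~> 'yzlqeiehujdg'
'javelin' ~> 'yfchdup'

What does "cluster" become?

mnylwfo

In each case the input is transformed by: shift every letter 6 places backward in the alphabet (wrapping around), then move the first 3 characters to the end (rotate left by 3).
"cluster" → "wfomnyl" → "mnylwfo".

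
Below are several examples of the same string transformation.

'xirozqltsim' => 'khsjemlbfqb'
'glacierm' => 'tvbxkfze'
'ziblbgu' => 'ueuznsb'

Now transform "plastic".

Each output is the input with this applied: shift every letter 7 places backward in the alphabet (wrapping around), then move the first 2 characters to the end (rotate left by 2).
On "plastic": the first step gives "ietlmbv", and the second then gives "tlmbvie".

tlmbvie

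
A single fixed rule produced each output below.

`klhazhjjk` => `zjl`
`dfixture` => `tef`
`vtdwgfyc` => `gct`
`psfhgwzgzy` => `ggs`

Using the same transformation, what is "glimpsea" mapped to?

pal

The rule is to keep one character in every 3, starting at position 2 (positions 2nd, 5th, 8th, ...), then move the first character to the end.
Applying both steps to "glimpsea": "lpa", then "pal".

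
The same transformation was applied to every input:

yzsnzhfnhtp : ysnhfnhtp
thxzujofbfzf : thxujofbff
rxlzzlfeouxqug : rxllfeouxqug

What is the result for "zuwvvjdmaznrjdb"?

Each output is the input with this applied: remove every "z".
On "zuwvvjdmaznrjdb" that produces "uwvvjdmanrjdb".

uwvvjdmanrjdb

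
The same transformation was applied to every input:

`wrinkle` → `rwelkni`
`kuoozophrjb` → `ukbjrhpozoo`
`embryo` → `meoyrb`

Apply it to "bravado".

rbodava

The transformation: reverse the string, then move the last 2 characters to the front (rotate right by 2).
For "bravado" the result is "rbodava".
(Check on "wrinkle": → "elknirw" → "rwelkni" ✓)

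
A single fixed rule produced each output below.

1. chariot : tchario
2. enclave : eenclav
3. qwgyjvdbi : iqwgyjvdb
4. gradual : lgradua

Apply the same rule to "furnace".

efurnac

In each case the input is transformed by: move the last character to the front.
"furnace" → "efurnac".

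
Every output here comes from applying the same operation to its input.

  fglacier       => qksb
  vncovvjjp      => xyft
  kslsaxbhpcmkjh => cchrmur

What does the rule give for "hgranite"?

The rule is to keep every other character starting from the second (positions 2nd, 4th, 6th, ...), then shift every letter 10 places forward in the alphabet (wrapping around).
Doing the same to "hgranite": "qkso".
(Check on "kslsaxbhpcmkjh": → "ssxhckh" → "cchrmur" ✓)

qkso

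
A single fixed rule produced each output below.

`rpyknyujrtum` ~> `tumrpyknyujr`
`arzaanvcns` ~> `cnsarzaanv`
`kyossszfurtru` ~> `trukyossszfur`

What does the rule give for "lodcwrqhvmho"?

mholodcwrqhv

The transformation: move the last 3 characters to the front (rotate right by 3).
"lodcwrqhvmho" → "mholodcwrqhv".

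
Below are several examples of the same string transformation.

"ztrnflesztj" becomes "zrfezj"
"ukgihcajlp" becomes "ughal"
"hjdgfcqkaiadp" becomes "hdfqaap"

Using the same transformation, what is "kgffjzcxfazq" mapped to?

kfjcfz

What's happening: keep every other character starting from the first (positions 1st, 3rd, 5th, ...).
Doing the same to "kgffjzcxfazq": "kfjcfz".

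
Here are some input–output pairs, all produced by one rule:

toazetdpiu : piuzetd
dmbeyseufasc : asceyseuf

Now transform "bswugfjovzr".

In each case the input is transformed by: delete the first 3 characters, then move the last 3 characters to the front (rotate right by 3).
Applying both steps to "bswugfjovzr": "ugfjovzr", then "vzrugfjo".

vzrugfjo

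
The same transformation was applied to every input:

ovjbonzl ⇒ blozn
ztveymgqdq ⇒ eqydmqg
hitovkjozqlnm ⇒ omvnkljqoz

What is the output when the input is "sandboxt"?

The pattern: delete the first 3 characters, then take characters alternately from the front and the back (1st, last, 2nd, 2nd-last, ...).
"sandboxt" → "dboxt" → "dtbxo".

dtbxo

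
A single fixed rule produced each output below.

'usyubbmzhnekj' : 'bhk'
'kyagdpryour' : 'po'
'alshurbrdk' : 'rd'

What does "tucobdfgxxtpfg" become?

dxp

The rule is to delete the first 3 characters, then keep one character in every 3, starting at position 3 (positions 3rd, 6th, 9th, ...).
"tucobdfgxxtpfg" → "obdfgxxtpfg" → "dxp".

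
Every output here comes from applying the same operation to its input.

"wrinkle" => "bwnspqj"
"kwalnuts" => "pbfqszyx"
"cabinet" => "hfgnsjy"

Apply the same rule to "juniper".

In each case the input is transformed by: shift every letter 5 places forward in the alphabet (wrapping around).
"juniper" → "ozsnujw".

ozsnujw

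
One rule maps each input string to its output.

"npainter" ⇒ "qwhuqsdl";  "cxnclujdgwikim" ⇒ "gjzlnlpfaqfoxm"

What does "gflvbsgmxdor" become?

jpagrujioyev

What's happening: shift every letter 3 places forward in the alphabet (wrapping around), then swap the front and back halves of the string.
Starting from "gflvbsgmxdor": after the first operation, "jioyevjpagru"; after the second, "jpagrujioyev".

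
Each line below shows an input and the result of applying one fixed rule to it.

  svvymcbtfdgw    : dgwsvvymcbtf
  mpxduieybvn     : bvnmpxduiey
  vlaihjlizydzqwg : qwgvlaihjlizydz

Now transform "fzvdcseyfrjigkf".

What's happening: move the last 3 characters to the front (rotate right by 3).
Doing the same to "fzvdcseyfrjigkf": "gkffzvdcseyfrji".

gkffzvdcseyfrji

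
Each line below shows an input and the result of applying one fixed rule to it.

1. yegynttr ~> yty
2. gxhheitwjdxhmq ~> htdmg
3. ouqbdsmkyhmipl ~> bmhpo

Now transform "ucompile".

mlu

What's happening: keep one character in every 3, starting at position 1 (positions 1st, 4th, 7th, ...), then move the first character to the end.
For "ucompile", step one produces "uml"; step two turns that into "mlu".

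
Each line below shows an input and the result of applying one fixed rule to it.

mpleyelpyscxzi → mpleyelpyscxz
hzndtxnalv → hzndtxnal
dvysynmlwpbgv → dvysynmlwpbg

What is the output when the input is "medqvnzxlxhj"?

medqvnzxlxh

Looking at the pairs, the operation is to delete the last character.
So "medqvnzxlxhj" becomes "medqvnzxlxh".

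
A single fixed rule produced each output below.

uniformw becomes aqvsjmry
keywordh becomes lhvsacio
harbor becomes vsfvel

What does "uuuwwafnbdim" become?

qmhfrjeaayyy

Each output is the input with this applied: reverse the string, then shift every letter 4 places forward in the alphabet (wrapping around).
Applying both steps to "uuuwwafnbdim": "midbnfawwuuu", then "qmhfrjeaayyy".
(Check on "uniformw": → "wmrofinu" → "aqvsjmry" ✓)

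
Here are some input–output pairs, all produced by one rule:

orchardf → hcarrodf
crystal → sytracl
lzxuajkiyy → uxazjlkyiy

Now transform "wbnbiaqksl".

Rule — move the first 3 characters to the end (rotate left by 3), then take characters alternately from the front and the back (1st, last, 2nd, 2nd-last, ...).
Working it through for "wbnbiaqksl": intermediate "biaqkslwbn", final "bnibawqlks".

bnibawqlks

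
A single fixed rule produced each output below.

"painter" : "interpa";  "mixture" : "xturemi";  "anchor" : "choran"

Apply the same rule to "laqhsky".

Each output is the input with this applied: move the first 2 characters to the end (rotate left by 2).
"laqhsky" → "qhskyla".

qhskyla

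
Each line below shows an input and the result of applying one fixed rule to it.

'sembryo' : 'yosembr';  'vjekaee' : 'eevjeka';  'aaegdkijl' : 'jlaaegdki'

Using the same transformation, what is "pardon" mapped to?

onpard

Looking at the pairs, the operation is to move the last 2 characters to the front (rotate right by 2).
Applying that to "pardon" gives "onpard".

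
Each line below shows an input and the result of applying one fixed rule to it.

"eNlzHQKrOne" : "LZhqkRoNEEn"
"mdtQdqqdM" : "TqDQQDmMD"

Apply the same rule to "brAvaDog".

aVAdOGBR

The pattern: flip the case of every letter, then move the first 2 characters to the end (rotate left by 2).
"brAvaDog" → "BRaVAdOG" → "aVAdOGBR".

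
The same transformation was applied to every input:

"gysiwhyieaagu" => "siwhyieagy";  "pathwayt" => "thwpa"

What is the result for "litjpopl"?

tjpli

Looking at the pairs, the operation is to delete the last 3 characters, then move the first 2 characters to the end (rotate left by 2).
Working it through for "litjpopl": intermediate "litjp", final "tjpli".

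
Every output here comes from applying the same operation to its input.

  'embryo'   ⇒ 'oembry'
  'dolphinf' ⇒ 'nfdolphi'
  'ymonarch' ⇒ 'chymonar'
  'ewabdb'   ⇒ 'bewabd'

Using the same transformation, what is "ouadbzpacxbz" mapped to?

In each case the input is transformed by: swap the front and back halves of the string, then move the first 2 characters to the end (rotate left by 2).
Working it through for "ouadbzpacxbz": intermediate "pacxbzouadbz", final "cxbzouadbzpa".

cxbzouadbzpa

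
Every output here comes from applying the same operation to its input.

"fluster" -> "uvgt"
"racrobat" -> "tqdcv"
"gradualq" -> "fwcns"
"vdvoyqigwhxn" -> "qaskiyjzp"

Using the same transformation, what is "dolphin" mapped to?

rjkp

What's happening: shift every letter 2 places forward in the alphabet (wrapping around), then delete the first 3 characters.
Applying both steps to "dolphin": "fqnrjkp", then "rjkp".
(Check on "vdvoyqigwhxn": → "xfxqaskiyjzp" → "qaskiyjzp" ✓)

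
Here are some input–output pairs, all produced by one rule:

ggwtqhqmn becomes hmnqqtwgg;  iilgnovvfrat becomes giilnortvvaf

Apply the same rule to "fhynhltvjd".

hhjlntvydf

Each output is the input with this applied: sort the characters into alphabetical order, then move the first 2 characters to the end (rotate left by 2).
"fhynhltvjd" → "hhjlntvydf".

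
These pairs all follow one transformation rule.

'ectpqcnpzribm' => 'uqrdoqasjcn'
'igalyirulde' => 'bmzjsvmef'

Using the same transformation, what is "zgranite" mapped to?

sbojuf

The pattern: shift every letter 1 place forward in the alphabet (wrapping around), then delete the first 2 characters.
"zgranite" → "ahsbojuf" → "sbojuf".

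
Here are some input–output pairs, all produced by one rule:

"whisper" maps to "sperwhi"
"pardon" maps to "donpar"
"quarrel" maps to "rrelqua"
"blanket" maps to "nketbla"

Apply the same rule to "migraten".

ratenmig

What's happening: move the first 3 characters to the end (rotate left by 3).
"migraten" → "ratenmig".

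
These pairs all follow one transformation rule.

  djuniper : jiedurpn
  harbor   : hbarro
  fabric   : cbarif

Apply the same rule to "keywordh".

Looking at the pairs, the operation is to sort the characters into reverse alphabetical order, then swap the front and back halves of the string.
Doing the same to "keywordh": "khedywro".
(Check on "fabric": → "rifcba" → "cbarif" ✓)

khedywro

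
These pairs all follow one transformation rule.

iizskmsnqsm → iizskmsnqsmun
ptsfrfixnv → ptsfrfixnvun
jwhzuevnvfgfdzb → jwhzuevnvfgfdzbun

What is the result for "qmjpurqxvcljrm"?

qmjpurqxvcljrmun

The pattern: append "un".
"qmjpurqxvcljrm" → "qmjpurqxvcljrmun".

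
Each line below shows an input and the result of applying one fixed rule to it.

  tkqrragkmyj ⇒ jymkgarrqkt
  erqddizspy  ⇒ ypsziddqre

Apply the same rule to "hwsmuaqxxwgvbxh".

hxbvgwxxqaumswh

The transformation: reverse the string.
"hwsmuaqxxwgvbxh" → "hxbvgwxxqaumswh".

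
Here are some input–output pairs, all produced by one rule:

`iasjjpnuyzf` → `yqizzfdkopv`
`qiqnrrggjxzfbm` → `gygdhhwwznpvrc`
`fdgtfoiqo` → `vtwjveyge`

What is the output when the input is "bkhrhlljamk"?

raxhxbbzqca

Looking at the pairs, the operation is to shift every letter 10 places backward in the alphabet (wrapping around).
"bkhrhlljamk" → "raxhxbbzqca".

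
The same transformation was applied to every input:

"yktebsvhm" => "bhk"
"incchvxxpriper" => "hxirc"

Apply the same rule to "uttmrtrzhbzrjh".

rzzht

In each case the input is transformed by: move the first 3 characters to the end (rotate left by 3), then keep one character in every 3, starting at position 2 (positions 2nd, 5th, 8th, ...).
So "uttmrtrzhbzrjh" becomes "rzzht".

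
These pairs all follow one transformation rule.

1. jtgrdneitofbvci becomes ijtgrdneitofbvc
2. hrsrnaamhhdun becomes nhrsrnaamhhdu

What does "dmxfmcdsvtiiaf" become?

The rule is to move the last character to the front.
So "dmxfmcdsvtiiaf" becomes "fdmxfmcdsvtiia".

fdmxfmcdsvtiia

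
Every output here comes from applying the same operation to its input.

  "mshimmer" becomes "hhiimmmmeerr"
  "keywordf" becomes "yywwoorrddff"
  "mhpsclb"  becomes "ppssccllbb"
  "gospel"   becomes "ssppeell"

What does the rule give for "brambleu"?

aammbblleeuu

Rule — delete the first 2 characters, then double every character.
On "brambleu": the first step gives "ambleu", and the second then gives "aammbblleeuu".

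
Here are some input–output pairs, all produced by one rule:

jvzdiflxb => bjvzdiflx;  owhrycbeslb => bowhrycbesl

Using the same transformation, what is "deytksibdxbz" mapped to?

zdeytksibdxb

What's happening: move the last character to the front.
For "deytksibdxbz" the result is "zdeytksibdxb".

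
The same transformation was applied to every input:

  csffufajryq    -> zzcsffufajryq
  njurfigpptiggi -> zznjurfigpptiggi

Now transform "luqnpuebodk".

zzluqnpuebodk

Each output is the input with this applied: prepend "zz".
Applying that to "luqnpuebodk" gives "zzluqnpuebodk".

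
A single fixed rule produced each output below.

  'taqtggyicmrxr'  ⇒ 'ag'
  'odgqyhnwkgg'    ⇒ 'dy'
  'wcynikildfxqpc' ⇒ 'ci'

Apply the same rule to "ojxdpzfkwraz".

Looking at the pairs, the operation is to keep one character in every 3, starting at position 2 (positions 2nd, 5th, 8th, ...), then keep only the first 2 characters.
"ojxdpzfkwraz" → "jpka" → "jp".

jp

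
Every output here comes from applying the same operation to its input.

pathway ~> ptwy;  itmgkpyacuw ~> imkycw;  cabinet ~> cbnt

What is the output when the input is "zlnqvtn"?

znvn

Looking at the pairs, the operation is to keep every other character starting from the first (positions 1st, 3rd, 5th, ...).
Doing the same to "zlnqvtn": "znvn".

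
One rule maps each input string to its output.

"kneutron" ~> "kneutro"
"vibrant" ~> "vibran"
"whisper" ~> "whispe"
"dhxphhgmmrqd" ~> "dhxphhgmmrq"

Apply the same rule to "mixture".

mixtur

Each output is the input with this applied: delete the last character.
"mixture" → "mixtur".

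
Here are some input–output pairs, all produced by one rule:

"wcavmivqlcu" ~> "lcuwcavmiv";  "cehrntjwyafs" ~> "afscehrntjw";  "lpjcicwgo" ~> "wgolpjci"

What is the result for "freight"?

ghtfre

The rule is to move the last 3 characters to the front (rotate right by 3), then delete the last character.
For "freight", step one produces "ghtfrei"; step two turns that into "ghtfre".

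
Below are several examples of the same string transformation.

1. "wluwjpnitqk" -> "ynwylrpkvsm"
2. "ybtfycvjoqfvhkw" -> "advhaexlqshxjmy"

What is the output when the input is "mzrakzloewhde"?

In each case the input is transformed by: shift every letter 2 places forward in the alphabet (wrapping around).
Doing the same to "mzrakzloewhde": "obtcmbnqgyjfg".

obtcmbnqgyjfg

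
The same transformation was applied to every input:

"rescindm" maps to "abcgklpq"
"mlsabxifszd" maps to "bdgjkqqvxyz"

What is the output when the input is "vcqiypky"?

Each output is the input with this applied: shift every letter 2 places backward in the alphabet (wrapping around), then sort the characters into alphabetical order.
On "vcqiypky": the first step gives "taogwniw", and the second then gives "aginotww".

aginotww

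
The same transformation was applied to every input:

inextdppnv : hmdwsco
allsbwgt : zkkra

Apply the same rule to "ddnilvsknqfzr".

ccmhkurjmp

Each output is the input with this applied: delete the last 3 characters, then shift every letter 1 place backward in the alphabet (wrapping around).
For "ddnilvsknqfzr" the result is "ccmhkurjmp".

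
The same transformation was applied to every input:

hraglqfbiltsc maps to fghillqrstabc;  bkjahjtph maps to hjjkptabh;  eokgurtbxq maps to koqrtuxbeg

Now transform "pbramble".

elmprabb

Rule — sort the characters into alphabetical order, then move the first 3 characters to the end (rotate left by 3).
On "pbramble": the first step gives "abbelmpr", and the second then gives "elmprabb".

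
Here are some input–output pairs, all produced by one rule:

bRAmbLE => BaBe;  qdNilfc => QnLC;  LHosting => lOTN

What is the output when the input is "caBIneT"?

In each case the input is transformed by: flip the case of every letter, then keep every other character starting from the first (positions 1st, 3rd, 5th, ...).
On "caBIneT": the first step gives "CAbiNEt", and the second then gives "CbNt".

CbNt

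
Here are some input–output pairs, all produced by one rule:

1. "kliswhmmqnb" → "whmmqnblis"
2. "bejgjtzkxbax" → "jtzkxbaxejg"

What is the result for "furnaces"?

The transformation: delete the first character, then move the first 3 characters to the end (rotate left by 3).
"furnaces" → "urnaces" → "acesurn".

acesurn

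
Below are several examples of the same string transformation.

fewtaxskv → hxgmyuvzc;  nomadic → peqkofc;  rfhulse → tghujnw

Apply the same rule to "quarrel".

snwgctt

What's happening: shift every letter 2 places forward in the alphabet (wrapping around), then take characters alternately from the front and the back (1st, last, 2nd, 2nd-last, ...).
On "quarrel": the first step gives "swcttgn", and the second then gives "snwgctt".
(Check on "nomadic": → "pqocfke" → "peqkofc" ✓)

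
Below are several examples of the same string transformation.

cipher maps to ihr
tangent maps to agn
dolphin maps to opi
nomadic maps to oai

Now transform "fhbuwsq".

hus

The pattern: keep every other character starting from the second (positions 2nd, 4th, 6th, ...).
So "fhbuwsq" becomes "hus".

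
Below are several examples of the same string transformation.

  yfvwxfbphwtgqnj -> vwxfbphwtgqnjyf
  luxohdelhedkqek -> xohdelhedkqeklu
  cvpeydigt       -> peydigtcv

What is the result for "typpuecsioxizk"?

ppuecsioxizkty

What's happening: move the first 2 characters to the end (rotate left by 2).
"typpuecsioxizk" → "ppuecsioxizkty".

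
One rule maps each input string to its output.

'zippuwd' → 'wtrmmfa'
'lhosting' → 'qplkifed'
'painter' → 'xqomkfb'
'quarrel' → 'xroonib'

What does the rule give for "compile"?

zmljifb

Rule — shift every letter 3 places backward in the alphabet (wrapping around), then sort the characters into reverse alphabetical order.
On "compile": the first step gives "zljmfib", and the second then gives "zmljifb".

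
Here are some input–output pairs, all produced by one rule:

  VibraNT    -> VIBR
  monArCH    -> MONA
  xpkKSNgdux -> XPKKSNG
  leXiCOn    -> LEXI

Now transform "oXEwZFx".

The pattern: delete the last 3 characters, then convert every letter to uppercase.
Applying both steps to "oXEwZFx": "oXEw", then "OXEW".

OXEW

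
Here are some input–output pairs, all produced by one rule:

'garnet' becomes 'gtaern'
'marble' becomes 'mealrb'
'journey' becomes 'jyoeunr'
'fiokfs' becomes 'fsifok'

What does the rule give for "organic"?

ocrigna

What's happening: take characters alternately from the front and the back (1st, last, 2nd, 2nd-last, ...).
So "organic" becomes "ocrigna".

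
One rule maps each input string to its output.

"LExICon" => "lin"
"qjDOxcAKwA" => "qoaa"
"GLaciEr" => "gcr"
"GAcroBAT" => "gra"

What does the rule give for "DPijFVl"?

Looking at the pairs, the operation is to keep one character in every 3, starting at position 1 (positions 1st, 4th, 7th, ...), then convert every letter to lowercase.
On "DPijFVl": the first step gives "Djl", and the second then gives "djl".

djl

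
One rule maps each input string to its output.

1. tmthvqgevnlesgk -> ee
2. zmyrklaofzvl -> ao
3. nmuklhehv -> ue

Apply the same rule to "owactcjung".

oau

Each output is the input with this applied: keep only the vowels.
So "owactcjung" becomes "oau".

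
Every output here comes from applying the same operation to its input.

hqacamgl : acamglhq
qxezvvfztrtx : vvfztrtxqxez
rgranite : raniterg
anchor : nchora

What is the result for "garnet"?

arnetg

In each case the input is transformed by: swap the front and back halves of the string, then move the last 2 characters to the front (rotate right by 2).
Starting from "garnet": after the first operation, "netgar"; after the second, "arnetg".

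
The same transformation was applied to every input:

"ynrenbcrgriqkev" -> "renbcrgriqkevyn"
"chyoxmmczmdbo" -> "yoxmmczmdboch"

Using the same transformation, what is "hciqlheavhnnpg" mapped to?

The transformation: move the first 2 characters to the end (rotate left by 2).
Doing the same to "hciqlheavhnnpg": "iqlheavhnnpghc".

iqlheavhnnpghc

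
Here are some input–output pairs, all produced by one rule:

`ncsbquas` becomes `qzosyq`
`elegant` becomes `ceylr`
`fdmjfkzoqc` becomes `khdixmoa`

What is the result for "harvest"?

ptcqr

Looking at the pairs, the operation is to shift every letter 2 places backward in the alphabet (wrapping around), then delete the first 2 characters.
Starting from "harvest": after the first operation, "fyptcqr"; after the second, "ptcqr".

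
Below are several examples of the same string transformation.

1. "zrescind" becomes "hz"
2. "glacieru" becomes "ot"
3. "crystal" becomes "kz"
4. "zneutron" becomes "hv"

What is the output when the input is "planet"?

The rule is to shift every letter 8 places forward in the alphabet (wrapping around), then keep only the first 2 characters.
Starting from "planet": after the first operation, "xtivmb"; after the second, "xt".

xt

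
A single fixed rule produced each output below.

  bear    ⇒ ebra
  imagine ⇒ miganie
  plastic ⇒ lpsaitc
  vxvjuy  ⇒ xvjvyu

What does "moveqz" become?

omevzq

Looking at the pairs, the operation is to swap each adjacent pair of characters (1↔2, 3↔4, ...).
"moveqz" → "omevzq".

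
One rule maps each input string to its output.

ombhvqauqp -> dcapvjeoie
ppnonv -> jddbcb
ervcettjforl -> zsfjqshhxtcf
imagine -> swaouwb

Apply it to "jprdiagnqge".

sxdfrwoubeu

In each case the input is transformed by: shift every letter 12 places backward in the alphabet (wrapping around), then move the last character to the front.
On "jprdiagnqge": the first step gives "xdfrwoubeus", and the second then gives "sxdfrwoubeu".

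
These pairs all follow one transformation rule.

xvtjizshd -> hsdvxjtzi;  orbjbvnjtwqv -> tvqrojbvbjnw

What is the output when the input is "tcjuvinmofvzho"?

Rule — swap each adjacent pair of characters (1↔2, 3↔4, ...), then move the last 3 characters to the front (rotate right by 3).
On "tcjuvinmofvzho": the first step gives "ctujivmnfozvoh", and the second then gives "vohctujivmnfoz".

vohctujivmnfoz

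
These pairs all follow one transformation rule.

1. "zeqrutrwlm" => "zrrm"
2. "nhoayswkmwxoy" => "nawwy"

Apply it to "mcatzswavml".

mtwm

Each output is the input with this applied: keep one character in every 3, starting at position 1 (positions 1st, 4th, 7th, ...).
On "mcatzswavml" that produces "mtwm".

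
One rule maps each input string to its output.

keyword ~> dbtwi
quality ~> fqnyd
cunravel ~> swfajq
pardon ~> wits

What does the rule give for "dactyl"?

hydq

The transformation: delete the first 2 characters, then shift every letter 5 places forward in the alphabet (wrapping around).
Applying both steps to "dactyl": "ctyl", then "hydq".
(Check on "cunravel": → "nravel" → "swfajq" ✓)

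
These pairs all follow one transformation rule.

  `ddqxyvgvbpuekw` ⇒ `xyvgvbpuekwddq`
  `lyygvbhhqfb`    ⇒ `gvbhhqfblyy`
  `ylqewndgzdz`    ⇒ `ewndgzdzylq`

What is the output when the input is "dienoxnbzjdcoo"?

Each output is the input with this applied: move the first 3 characters to the end (rotate left by 3).
So "dienoxnbzjdcoo" becomes "noxnbzjdcoodie".

noxnbzjdcoodie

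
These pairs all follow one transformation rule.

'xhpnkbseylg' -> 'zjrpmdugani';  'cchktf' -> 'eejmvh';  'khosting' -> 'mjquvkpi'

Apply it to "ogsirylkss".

What's happening: shift every letter 2 places forward in the alphabet (wrapping around).
Applying that to "ogsirylkss" gives "qiuktanmuu".

qiuktanmuu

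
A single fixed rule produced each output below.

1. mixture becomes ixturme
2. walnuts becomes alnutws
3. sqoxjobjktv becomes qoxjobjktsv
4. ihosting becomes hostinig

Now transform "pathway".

athwapy

Looking at the pairs, the operation is to swap the first and last characters, then move the first character to the end.
For "pathway", step one produces "yathwap"; step two turns that into "athwapy".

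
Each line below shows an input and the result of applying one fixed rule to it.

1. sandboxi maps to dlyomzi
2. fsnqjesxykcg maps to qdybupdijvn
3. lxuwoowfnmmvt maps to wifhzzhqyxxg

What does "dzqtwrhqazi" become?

okbehcsblk

In each case the input is transformed by: shift every letter 11 places forward in the alphabet (wrapping around), then delete the last character.
"dzqtwrhqazi" → "okbehcsblkt" → "okbehcsblk".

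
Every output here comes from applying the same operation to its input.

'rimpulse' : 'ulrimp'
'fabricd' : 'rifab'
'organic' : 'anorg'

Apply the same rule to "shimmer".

mmshi

The transformation: delete the last 2 characters, then move the last 2 characters to the front (rotate right by 2).
Working it through for "shimmer": intermediate "shimm", final "mmshi".
(Check on "organic": → "organ" → "anorg" ✓)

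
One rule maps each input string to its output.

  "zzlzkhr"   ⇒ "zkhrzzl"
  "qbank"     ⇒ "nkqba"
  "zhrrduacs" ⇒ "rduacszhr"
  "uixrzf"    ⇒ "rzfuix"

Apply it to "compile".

pilecom

Rule — move the first 3 characters to the end (rotate left by 3).
On "compile" that produces "pilecom".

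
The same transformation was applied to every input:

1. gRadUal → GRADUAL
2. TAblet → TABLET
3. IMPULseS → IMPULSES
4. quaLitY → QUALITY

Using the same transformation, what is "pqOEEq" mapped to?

PQOEEQ

Rule — convert every letter to uppercase.
Applying that to "pqOEEq" gives "PQOEEQ".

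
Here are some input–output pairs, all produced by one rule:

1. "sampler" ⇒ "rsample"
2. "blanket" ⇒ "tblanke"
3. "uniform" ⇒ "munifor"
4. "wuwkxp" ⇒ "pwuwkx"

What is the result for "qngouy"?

Rule — move the last character to the front.
For "qngouy" the result is "yqngou".

yqngou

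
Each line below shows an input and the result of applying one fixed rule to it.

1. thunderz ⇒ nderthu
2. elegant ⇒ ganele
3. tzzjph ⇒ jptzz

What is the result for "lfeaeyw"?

The rule is to delete the last character, then move the first 3 characters to the end (rotate left by 3).
Applying both steps to "lfeaeyw": "lfeaey", then "aeylfe".

aeylfe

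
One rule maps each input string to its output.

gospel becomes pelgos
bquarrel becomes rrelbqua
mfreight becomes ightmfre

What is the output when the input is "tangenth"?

In each case the input is transformed by: swap the front and back halves of the string.
"tangenth" → "enthtang".

enthtang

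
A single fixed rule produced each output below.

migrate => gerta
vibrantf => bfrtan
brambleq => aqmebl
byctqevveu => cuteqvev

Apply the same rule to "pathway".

tyhaw

The rule is to delete the first 2 characters, then take characters alternately from the front and the back (1st, last, 2nd, 2nd-last, ...).
So "pathway" becomes "tyhaw".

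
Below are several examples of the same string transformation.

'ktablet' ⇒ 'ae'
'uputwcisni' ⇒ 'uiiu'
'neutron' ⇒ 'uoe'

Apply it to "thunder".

What's happening: move the first 2 characters to the end (rotate left by 2), then keep only the vowels.
"thunder" → "underth" → "ue".

ue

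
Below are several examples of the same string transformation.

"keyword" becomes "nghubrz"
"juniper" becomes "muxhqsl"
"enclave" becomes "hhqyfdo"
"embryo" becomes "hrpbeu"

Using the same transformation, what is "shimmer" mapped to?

vukhlpp

The pattern: take characters alternately from the front and the back (1st, last, 2nd, 2nd-last, ...), then shift every letter 3 places forward in the alphabet (wrapping around).
For "shimmer", step one produces "srheimm"; step two turns that into "vukhlpp".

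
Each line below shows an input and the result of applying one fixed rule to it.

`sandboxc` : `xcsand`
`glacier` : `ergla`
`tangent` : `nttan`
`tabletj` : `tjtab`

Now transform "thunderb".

rbthun

Rule — move the last 2 characters to the front (rotate right by 2), then delete the last 2 characters.
On "thunderb": the first step gives "rbthunde", and the second then gives "rbthun".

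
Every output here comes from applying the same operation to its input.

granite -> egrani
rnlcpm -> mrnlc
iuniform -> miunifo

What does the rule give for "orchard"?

The transformation: move the last 2 characters to the front (rotate right by 2), then delete the first character.
Starting from "orchard": after the first operation, "rdorcha"; after the second, "dorcha".

dorcha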